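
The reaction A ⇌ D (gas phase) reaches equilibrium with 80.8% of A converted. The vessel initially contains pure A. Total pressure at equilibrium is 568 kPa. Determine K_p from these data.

Take 1 mol A as basis and let X be its fractional conversion, so ξ = X.
At extent ξ: n_A = 1 − X; n_D = X.
n_T stays at 1 (no change in mole number).
At X = 0.808: n_A = 0.192, n_D = 0.808, n_T = 1.
p_i = (n_i/n_T)·P. K_p = p_D / (p_A) = 4.21.

K_p = 4.21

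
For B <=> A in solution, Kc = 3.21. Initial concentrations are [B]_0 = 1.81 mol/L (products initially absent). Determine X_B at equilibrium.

Let X = conversion of B; extent ξ = 1.81·X mol/L.
Concentrations: [B] = 1.81 − 1.81X; [A] = 1.81X.
Kc = [A] / ([B]).
This equals 3.21 at X = 0.762 (the root in 0 < X < 1).

X = 0.762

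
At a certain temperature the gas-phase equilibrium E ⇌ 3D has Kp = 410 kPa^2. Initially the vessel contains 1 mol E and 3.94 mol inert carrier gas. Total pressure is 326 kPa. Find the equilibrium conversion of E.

X = 0.149

Take 1 mol E as basis and let X be its fractional conversion, so ξ = X.
Mole table: n_E = 1 − X; n_D = 3X; n_I = 3.94 (inert).
Total moles n_T = 4.94 + 2X.
y_i = n_i/n_T, p_i = y_i·P. Kp = p_D^3 / (p_E).
Equating to 410 kPa^2 and solving on 0 < X < 1: X = 0.149.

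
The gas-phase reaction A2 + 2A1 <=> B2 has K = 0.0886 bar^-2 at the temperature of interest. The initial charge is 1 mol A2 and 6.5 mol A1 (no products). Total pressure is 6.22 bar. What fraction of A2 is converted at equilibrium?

X = 0.705

Take 1 mol A2 as basis and let X be its fractional conversion, so ξ = X.
At extent ξ: n_A2 = 1 − X; n_A1 = 6.5 − 2X; n_B2 = X.
Total moles n_T = 7.5 − 2X.
Mole fractions y_i = n_i/n_T; K = p_B2 / (p_A2 p_A1^2) with p_i = y_i·P.
Substituting and setting equal to 0.0886 bar^-2 gives a polynomial in X; the root in (0,1) is X = 0.705.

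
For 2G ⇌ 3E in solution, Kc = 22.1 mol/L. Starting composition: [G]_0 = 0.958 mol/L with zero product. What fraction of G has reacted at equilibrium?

Let X = conversion of G; extent ξ = 0.958X/2 mol/L.
Concentrations: [G] = 0.958 − 0.958X; [E] = 1.44X.
Kc = [E]^3 / ([G]^2).
Solving Kc = 22.1 for X ∈ (0,1): X = 0.751.

X = 0.751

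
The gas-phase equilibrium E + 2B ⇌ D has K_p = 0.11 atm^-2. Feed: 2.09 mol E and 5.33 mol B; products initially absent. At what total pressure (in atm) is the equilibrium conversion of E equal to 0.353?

P = 3.43 atm

Basis: 2.09 mol E initially; let X = conversion of E. Extent ξ = 2.09X.
Mole table: n_E = 2.09 − 2.09X; n_B = 5.33 − 4.18X; n_D = 2.09X.
Summing: n_T = 7.42 − 4.18X.
K_p = p_D / (p_E p_B^2) with p_i = (n_i/n_T)·P.
At X = 0.353: the mole-fraction product g(X) = Π y_i^ν_i = 1.298. Since K_p = g(X)·P^{-2}, P = (g/K_p)^(1/2) = (1.298/0.11)^(1/2) = 3.43 atm.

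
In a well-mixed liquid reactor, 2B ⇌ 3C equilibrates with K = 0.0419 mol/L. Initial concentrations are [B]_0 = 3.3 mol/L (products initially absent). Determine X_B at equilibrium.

X = 0.141

Let X = conversion of B; extent ξ = 3.3X/2 mol/L.
Concentrations: [B] = 3.3 − 3.3X; [C] = 4.95X.
K = [C]^3 / ([B]^2).
Equating to 0.0419 mol/L: the physical root is X = 0.141.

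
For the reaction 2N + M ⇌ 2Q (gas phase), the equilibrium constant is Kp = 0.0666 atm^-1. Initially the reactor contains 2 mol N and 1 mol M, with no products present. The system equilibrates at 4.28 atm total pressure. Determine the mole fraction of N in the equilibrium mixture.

y_N = 0.561

Let X = conversion of N (basis 2 mol N); extent of reaction ξ = X.
At extent ξ: n_N = 2 − 2X; n_M = 1 − X; n_Q = 2X.
Total moles n_T = 3 − X.
With p_i = (n_i/n_T)P, Kp = p_Q^2 / (p_N^2 p_M).
Setting this equal to 0.0666 atm^-1 and taking the physical root (0 < X < 1) gives X = 0.220.
Then n_N = 1.56, n_T = 2.78, so y_N = 0.561.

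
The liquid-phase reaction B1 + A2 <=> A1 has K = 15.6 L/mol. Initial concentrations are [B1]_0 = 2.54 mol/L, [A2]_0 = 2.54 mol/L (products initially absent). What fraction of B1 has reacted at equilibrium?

X = 0.853

Let X = conversion of B1; extent ξ = 2.54·X mol/L.
Concentrations: [B1] = 2.54 − 2.54X; [A2] = 2.54 − 2.54X; [A1] = 2.54X.
K = [A1] / ([B1] [A2]).
Equating to 15.6 L/mol: the physical root is X = 0.853.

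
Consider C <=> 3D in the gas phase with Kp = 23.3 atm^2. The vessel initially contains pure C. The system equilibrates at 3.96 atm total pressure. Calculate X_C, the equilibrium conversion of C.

Basis: 1 mol C initially; let X = conversion of C. Extent ξ = X.
Species balance: n_C = 1 − X; n_D = 3X.
Total moles n_T = 1 + 2X.
With p_i = (n_i/n_T)P, Kp = p_D^3 / (p_C).
This yields a degree-3 equation in X; solving on (0,1), X = 0.479.

X = 0.479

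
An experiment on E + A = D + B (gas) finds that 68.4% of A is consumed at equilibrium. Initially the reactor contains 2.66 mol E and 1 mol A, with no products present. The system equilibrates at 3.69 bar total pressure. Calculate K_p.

K_p = 0.749

Basis: 1 mol A initially; let X = conversion of A. Extent ξ = X.
Mole table: n_E = 2.66 − X; n_A = 1 − X; n_D = X; n_B = X.
n_T stays at 3.66 (no change in mole number).
At X = 0.684: n_E = 1.98, n_A = 0.316, n_D = 0.684, n_B = 0.684, n_T = 3.66.
p_i = (n_i/n_T)·P. K_p = p_D p_B / (p_E p_A) = 0.749.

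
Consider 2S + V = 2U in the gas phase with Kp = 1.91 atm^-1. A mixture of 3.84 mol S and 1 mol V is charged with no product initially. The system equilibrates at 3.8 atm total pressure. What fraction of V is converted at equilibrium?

Let X = conversion of V (basis 1 mol V); extent of reaction ξ = X.
Species balance: n_S = 3.84 − 2X; n_V = 1 − X; n_U = 2X.
n_T = Σnᵢ = 4.84 − X.
Mole fractions y_i = n_i/n_T; Kp = p_U^2 / (p_S^2 p_V) with p_i = y_i·P.
Substituting and setting equal to 1.91 atm^-1 gives a polynomial in X; the root in (0,1) is X = 0.759.

X = 0.759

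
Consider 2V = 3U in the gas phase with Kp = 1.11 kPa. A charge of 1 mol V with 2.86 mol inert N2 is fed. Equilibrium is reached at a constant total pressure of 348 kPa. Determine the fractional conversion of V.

X = 0.140

Take 1 mol V as basis and let X be its fractional conversion, so ξ = 0.5X.
At extent ξ: n_V = 1 − X; n_U = 1.5X; n_I = 2.86 (inert).
Summing: n_T = 3.86 + 0.5X.
y_i = n_i/n_T, p_i = y_i·P. Kp = p_U^3 / (p_V^2).
This yields a degree-3 equation in X; solving on (0,1), X = 0.140.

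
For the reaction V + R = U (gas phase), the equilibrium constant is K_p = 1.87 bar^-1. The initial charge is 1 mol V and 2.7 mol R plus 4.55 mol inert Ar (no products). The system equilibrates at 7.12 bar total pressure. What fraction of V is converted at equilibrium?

Basis: 1 mol V initially; let X = conversion of V. Extent ξ = X.
Moles: n_V = 1 − X; n_R = 2.7 − X; n_U = X; n_I = 4.55 (inert).
Summing: n_T = 8.25 − X.
Mole fractions y_i = n_i/n_T; K_p = p_U / (p_V p_R) with p_i = y_i·P.
Equating to 1.87 bar^-1 and solving on 0 < X < 1: X = 0.774.

X = 0.774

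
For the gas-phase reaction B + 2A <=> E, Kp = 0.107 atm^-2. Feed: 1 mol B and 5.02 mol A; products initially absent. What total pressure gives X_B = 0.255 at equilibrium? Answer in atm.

P = 2.19 atm

Let X = conversion of B (basis 1 mol B); extent of reaction ξ = X.
Species balance: n_B = 1 − X; n_A = 5.02 − 2X; n_E = X.
Total moles n_T = 6.02 − 2X.
Kp = p_E / (p_B p_A^2) with p_i = (n_i/n_T)·P.
At X = 0.255: the mole-fraction product g(X) = Π y_i^ν_i = 0.5109. Since Kp = g(X)·P^{-2}, P = (g/Kp)^(1/2) = (0.5109/0.107)^(1/2) = 2.19 atm.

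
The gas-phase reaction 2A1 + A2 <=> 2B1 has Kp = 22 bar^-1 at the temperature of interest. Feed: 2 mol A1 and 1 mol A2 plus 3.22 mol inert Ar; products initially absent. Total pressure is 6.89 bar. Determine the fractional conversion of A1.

X = 0.731

Take 2 mol A1 as basis and let X be its fractional conversion, so ξ = X.
At extent ξ: n_A1 = 2 − 2X; n_A2 = 1 − X; n_B1 = 2X; n_I = 3.22 (inert).
n_T = Σnᵢ = 6.22 − X.
y_i = n_i/n_T, p_i = y_i·P. Kp = p_B1^2 / (p_A1^2 p_A2).
Substituting and setting equal to 22 bar^-1 gives a polynomial in X; the root in (0,1) is X = 0.731.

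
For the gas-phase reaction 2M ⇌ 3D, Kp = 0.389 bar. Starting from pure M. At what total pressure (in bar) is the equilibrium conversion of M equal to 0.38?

P = 0.961 bar

Basis: 1 mol M initially; let X = conversion of M. Extent ξ = 0.5X.
Species balance: n_M = 1 − X; n_D = 1.5X.
n_T = Σnᵢ = 1 + 0.5X.
Kp = p_D^3 / (p_M^2) with p_i = (n_i/n_T)·P.
At X = 0.38: the mole-fraction product g(X) = Π y_i^ν_i = 0.4049. Since Kp = g(X)·P^{1}, P = (Kp/g)^(1/1) = (0.389/0.4049)^(1/1) = 0.961 bar.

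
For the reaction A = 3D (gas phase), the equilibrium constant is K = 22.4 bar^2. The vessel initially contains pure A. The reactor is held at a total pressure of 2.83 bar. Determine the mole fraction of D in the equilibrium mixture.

Take 1 mol A as basis and let X be its fractional conversion, so ξ = X.
Species balance: n_A = 1 − X; n_D = 3X.
Total moles n_T = 1 + 2X.
y_i = n_i/n_T, p_i = y_i·P. K = p_D^3 / (p_A).
Substituting and setting equal to 22.4 bar^2 gives a polynomial in X; the root in (0,1) is X = 0.587.
Then n_D = 1.76, n_T = 2.17, so y_D = 0.810.

y_D = 0.810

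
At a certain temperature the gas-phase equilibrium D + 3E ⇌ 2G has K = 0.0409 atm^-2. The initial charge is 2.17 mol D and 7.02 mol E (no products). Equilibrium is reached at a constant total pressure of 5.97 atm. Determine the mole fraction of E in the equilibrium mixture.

y_E = 0.594

Basis: 2.17 mol D initially; let X = conversion of D. Extent ξ = 2.17X.
Species balance: n_D = 2.17 − 2.17X; n_E = 7.02 − 6.51X; n_G = 4.34X.
Total moles n_T = 9.19 − 4.34X.
Mole fractions y_i = n_i/n_T; K = p_G^2 / (p_D p_E^3) with p_i = y_i·P.
Substituting and setting equal to 0.0409 atm^-2 gives a polynomial in X; the root in (0,1) is X = 0.398.
Then n_E = 4.43, n_T = 7.46, so y_E = 0.594.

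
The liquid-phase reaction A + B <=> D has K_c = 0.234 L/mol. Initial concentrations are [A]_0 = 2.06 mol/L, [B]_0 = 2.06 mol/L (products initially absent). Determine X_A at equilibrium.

X = 0.262

Let X = conversion of A; extent ξ = 2.06·X mol/L.
Concentrations: [A] = 2.06 − 2.06X; [B] = 2.06 − 2.06X; [D] = 2.06X.
K_c = [D] / ([A] [B]).
This equals 0.234 at X = 0.262 (the root in 0 < X < 1).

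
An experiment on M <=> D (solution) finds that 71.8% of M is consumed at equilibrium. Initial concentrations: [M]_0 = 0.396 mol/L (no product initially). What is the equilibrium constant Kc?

Kc = 2.55

Let X = conversion of M.
Concentrations: [M] = 0.396 − 0.396X; [D] = 0.396X.
At X = 0.718: [M] = 0.112, [D] = 0.284.
Kc = [D] / ([M]) = 2.55.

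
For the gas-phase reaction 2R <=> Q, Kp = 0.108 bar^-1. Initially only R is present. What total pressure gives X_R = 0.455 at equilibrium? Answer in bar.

P = 5.48 bar

Basis: 1 mol R initially; let X = conversion of R. Extent ξ = 0.5X.
Species balance: n_R = 1 − X; n_Q = 0.5X.
Summing: n_T = 1 − 0.5X.
Kp = p_Q / (p_R^2) with p_i = (n_i/n_T)·P.
At X = 0.455: the mole-fraction product g(X) = Π y_i^ν_i = 0.5917. Since Kp = g(X)·P^{-1}, P = (g/Kp)^(1/1) = (0.5917/0.108)^(1/1) = 5.48 bar.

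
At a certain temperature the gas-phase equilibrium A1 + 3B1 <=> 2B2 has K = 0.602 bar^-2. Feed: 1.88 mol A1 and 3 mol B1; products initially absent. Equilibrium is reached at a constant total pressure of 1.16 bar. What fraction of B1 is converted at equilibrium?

X = 0.357

Basis: 3 mol B1 initially; let X = conversion of B1. Extent ξ = X.
Moles: n_A1 = 1.88 − X; n_B1 = 3 − 3X; n_B2 = 2X.
Total moles n_T = 4.88 − 2X.
With p_i = (n_i/n_T)P, K = p_B2^2 / (p_A1 p_B1^3).
This yields a degree-4 equation in X; solving on (0,1), X = 0.357.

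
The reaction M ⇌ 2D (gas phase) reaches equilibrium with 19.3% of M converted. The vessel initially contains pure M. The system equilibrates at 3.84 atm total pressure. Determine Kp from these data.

Kp = 0.594 atm

Take 1 mol M as basis and let X be its fractional conversion, so ξ = X.
Species balance: n_M = 1 − X; n_D = 2X.
n_T = Σnᵢ = 1 + X.
At X = 0.193: n_M = 0.807, n_D = 0.386, n_T = 1.19.
p_i = (n_i/n_T)·P. Kp = p_D^2 / (p_M) = 0.594 atm.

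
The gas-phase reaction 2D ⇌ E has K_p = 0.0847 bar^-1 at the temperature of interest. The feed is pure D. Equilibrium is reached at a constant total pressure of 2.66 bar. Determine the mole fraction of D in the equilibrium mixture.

Basis: 1 mol D initially; let X = conversion of D. Extent ξ = 0.5X.
At extent ξ: n_D = 1 − X; n_E = 0.5X.
Total moles n_T = 1 − 0.5X.
With p_i = (n_i/n_T)P, K_p = p_E / (p_D^2).
Setting this equal to 0.0847 bar^-1 and taking the physical root (0 < X < 1) gives X = 0.275.
Then n_D = 0.725, n_T = 0.863, so y_D = 0.841.

y_D = 0.841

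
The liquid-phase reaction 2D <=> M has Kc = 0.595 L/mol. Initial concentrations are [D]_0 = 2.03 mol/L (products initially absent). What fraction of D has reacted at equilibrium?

Let X = conversion of D; extent ξ = 2.03X/2 mol/L.
Concentrations: [D] = 2.03 − 2.03X; [M] = 1.01X.
Kc = [M] / ([D]^2).
Setting equal to 0.595 and solving for X on (0,1) gives X = 0.531.

X = 0.531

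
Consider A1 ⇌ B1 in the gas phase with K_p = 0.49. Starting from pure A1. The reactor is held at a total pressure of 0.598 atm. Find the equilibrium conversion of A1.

X = 0.329

Basis: 1 mol A1 initially; let X = conversion of A1. Extent ξ = X.
Moles: n_A1 = 1 − X; n_B1 = X.
Total moles n_T = 1 (Δν = 0, constant).
With p_i = (n_i/n_T)P, K_p = p_B1 / (p_A1).
Equating to 0.49 and solving on 0 < X < 1: X = 0.329.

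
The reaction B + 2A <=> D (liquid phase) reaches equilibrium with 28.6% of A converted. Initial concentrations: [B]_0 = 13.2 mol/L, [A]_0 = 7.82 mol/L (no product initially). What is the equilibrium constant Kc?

Kc = 0.00297 (mol/L)^-2

Let X = conversion of A.
Concentrations: [B] = 13.2 − 3.91X; [A] = 7.82 − 7.82X; [D] = 3.91X.
At X = 0.286: [B] = 12.1, [A] = 5.58, [D] = 1.12.
Kc = [D] / ([B] [A]^2) = 0.00297 (mol/L)^-2.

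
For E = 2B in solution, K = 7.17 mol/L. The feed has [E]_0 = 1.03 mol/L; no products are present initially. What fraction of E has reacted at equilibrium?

Let X = conversion of E; extent ξ = 1.03·X mol/L.
Concentrations: [E] = 1.03 − 1.03X; [B] = 2.06X.
K = [B]^2 / ([E]).
Setting equal to 7.17 and solving for X on (0,1) gives X = 0.710.

X = 0.710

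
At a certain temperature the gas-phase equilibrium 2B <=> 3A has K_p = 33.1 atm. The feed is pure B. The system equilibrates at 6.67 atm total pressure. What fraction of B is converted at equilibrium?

X = 0.636

Take 1 mol B as basis and let X be its fractional conversion, so ξ = 0.5X.
Species balance: n_B = 1 − X; n_A = 1.5X.
n_T = Σnᵢ = 1 + 0.5X.
Mole fractions y_i = n_i/n_T; K_p = p_A^3 / (p_B^2) with p_i = y_i·P.
Setting this equal to 33.1 atm and taking the physical root (0 < X < 1) gives X = 0.636.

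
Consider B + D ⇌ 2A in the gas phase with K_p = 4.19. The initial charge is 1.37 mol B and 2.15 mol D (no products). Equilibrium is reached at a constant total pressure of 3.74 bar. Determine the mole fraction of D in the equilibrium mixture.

y_D = 0.370

Let X = conversion of B (basis 1.37 mol B); extent of reaction ξ = 1.37X.
Species balance: n_B = 1.37 − 1.37X; n_D = 2.15 − 1.37X; n_A = 2.74X.
n_T stays at 3.52 (no change in mole number).
y_i = n_i/n_T, p_i = y_i·P. K_p = p_A^2 / (p_B p_D).
Setting this equal to 4.19 and taking the physical root (0 < X < 1) gives X = 0.618.
Then n_D = 1.3, n_T = 3.52, so y_D = 0.370.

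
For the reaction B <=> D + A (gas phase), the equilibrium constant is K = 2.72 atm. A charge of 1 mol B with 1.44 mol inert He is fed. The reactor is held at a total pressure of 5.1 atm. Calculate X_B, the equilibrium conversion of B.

X = 0.704

Basis: 1 mol B initially; let X = conversion of B. Extent ξ = X.
At extent ξ: n_B = 1 − X; n_D = X; n_A = X; n_I = 1.44 (inert).
n_T = Σnᵢ = 2.44 + X.
y_i = n_i/n_T, p_i = y_i·P. K = p_D p_A / (p_B).
Equating to 2.72 atm and solving on 0 < X < 1: X = 0.704.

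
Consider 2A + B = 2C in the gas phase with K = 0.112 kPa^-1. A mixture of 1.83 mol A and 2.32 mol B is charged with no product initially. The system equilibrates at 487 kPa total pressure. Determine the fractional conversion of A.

X = 0.834

Let X = conversion of A (basis 1.83 mol A); extent of reaction ξ = 0.915X.
Mole table: n_A = 1.83 − 1.83X; n_B = 2.32 − 0.915X; n_C = 1.83X.
Total moles n_T = 4.15 − 0.915X.
With p_i = (n_i/n_T)P, K = p_C^2 / (p_A^2 p_B).
Equating to 0.112 kPa^-1 and solving on 0 < X < 1: X = 0.834.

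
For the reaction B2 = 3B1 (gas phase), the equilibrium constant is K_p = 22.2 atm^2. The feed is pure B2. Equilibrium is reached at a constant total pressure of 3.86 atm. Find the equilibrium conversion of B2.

X = 0.479

Take 1 mol B2 as basis and let X be its fractional conversion, so ξ = X.
Species balance: n_B2 = 1 − X; n_B1 = 3X.
Summing: n_T = 1 + 2X.
Mole fractions y_i = n_i/n_T; K_p = p_B1^3 / (p_B2) with p_i = y_i·P.
Substituting and setting equal to 22.2 atm^2 gives a polynomial in X; the root in (0,1) is X = 0.479.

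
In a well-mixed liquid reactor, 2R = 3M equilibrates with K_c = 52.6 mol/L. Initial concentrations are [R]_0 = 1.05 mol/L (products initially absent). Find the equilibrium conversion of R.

X = 0.811

Let X = conversion of R; extent ξ = 1.05X/2 mol/L.
Concentrations: [R] = 1.05 − 1.05X; [M] = 1.58X.
K_c = [M]^3 / ([R]^2).
Solving K_c = 52.6 for X ∈ (0,1): X = 0.811.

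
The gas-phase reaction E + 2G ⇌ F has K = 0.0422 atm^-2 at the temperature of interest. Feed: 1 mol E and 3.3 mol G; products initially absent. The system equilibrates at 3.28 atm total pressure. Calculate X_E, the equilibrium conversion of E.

X = 0.201

Let X = conversion of E (basis 1 mol E); extent of reaction ξ = X.
Species balance: n_E = 1 − X; n_G = 3.3 − 2X; n_F = X.
Summing: n_T = 4.3 − 2X.
With p_i = (n_i/n_T)P, K = p_F / (p_E p_G^2).
Equating to 0.0422 atm^-2 and solving on 0 < X < 1: X = 0.201.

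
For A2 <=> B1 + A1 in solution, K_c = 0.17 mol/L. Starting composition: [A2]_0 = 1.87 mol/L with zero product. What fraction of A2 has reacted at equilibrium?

Let X = conversion of A2; extent ξ = 1.87·X mol/L.
Concentrations: [A2] = 1.87 − 1.87X; [B1] = 1.87X; [A1] = 1.87X.
K_c = [B1] [A1] / ([A2]).
Solving K_c = 0.17 for X ∈ (0,1): X = 0.259.

X = 0.259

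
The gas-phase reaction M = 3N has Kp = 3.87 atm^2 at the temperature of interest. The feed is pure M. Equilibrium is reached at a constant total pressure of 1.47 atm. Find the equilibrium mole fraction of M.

Basis: 1 mol M initially; let X = conversion of M. Extent ξ = X.
At extent ξ: n_M = 1 − X; n_N = 3X.
n_T = Σnᵢ = 1 + 2X.
y_i = n_i/n_T, p_i = y_i·P. Kp = p_N^3 / (p_M).
Substituting and setting equal to 3.87 atm^2 gives a polynomial in X; the root in (0,1) is X = 0.510.
Then n_M = 0.49, n_T = 2.02, so y_M = 0.243.

y_M = 0.243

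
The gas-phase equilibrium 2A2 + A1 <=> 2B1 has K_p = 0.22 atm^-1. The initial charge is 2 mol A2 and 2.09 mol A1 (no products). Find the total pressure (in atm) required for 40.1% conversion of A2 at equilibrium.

P = 4.45 atm

Take 2 mol A2 as basis and let X be its fractional conversion, so ξ = X.
Species balance: n_A2 = 2 − 2X; n_A1 = 2.09 − X; n_B1 = 2X.
Total moles n_T = 4.09 − X.
K_p = p_B1^2 / (p_A2^2 p_A1) with p_i = (n_i/n_T)·P.
At X = 0.401: the mole-fraction product g(X) = Π y_i^ν_i = 0.9788. Since K_p = g(X)·P^{-1}, P = (g/K_p)^(1/1) = (0.9788/0.22)^(1/1) = 4.45 atm.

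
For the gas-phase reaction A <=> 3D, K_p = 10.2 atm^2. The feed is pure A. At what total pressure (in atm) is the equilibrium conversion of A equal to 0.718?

Let X = conversion of A (basis 1 mol A); extent of reaction ξ = X.
Moles: n_A = 1 − X; n_D = 3X.
Summing: n_T = 1 + 2X.
K_p = p_D^3 / (p_A) with p_i = (n_i/n_T)·P.
At X = 0.718: the mole-fraction product g(X) = Π y_i^ν_i = 5.972. Since K_p = g(X)·P^{2}, P = (K_p/g)^(1/2) = (10.2/5.972)^(1/2) = 1.31 atm.

P = 1.31 atm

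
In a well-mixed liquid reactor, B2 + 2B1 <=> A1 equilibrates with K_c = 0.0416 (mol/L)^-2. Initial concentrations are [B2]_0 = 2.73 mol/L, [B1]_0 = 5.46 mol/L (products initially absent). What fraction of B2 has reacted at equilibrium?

Let X = conversion of B2; extent ξ = 2.73·X mol/L.
Concentrations: [B2] = 2.73 − 2.73X; [B1] = 5.46 − 5.46X; [A1] = 2.73X.
K_c = [A1] / ([B2] [B1]^2).
Solving K_c = 0.0416 for X ∈ (0,1): X = 0.346.

X = 0.346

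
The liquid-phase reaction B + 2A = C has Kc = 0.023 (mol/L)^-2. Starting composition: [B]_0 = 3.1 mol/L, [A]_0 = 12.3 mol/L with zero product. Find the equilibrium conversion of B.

X = 0.621

Let X = conversion of B; extent ξ = 3.1·X mol/L.
Concentrations: [B] = 3.1 − 3.1X; [A] = 12.3 − 6.2X; [C] = 3.1X.
Kc = [C] / ([B] [A]^2).
Solving Kc = 0.023 for X ∈ (0,1): X = 0.621.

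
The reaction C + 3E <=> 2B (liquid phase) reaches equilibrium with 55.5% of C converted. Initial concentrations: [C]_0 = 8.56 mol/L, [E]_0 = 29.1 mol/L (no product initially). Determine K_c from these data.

Let X = conversion of C.
Concentrations: [C] = 8.56 − 8.56X; [E] = 29.1 − 25.7X; [B] = 17.1X.
At X = 0.555: [C] = 3.81, [E] = 14.8, [B] = 9.5.
K_c = [B]^2 / ([C] [E]^3) = 0.00724 (mol/L)^-2.

K_c = 0.00724 (mol/L)^-2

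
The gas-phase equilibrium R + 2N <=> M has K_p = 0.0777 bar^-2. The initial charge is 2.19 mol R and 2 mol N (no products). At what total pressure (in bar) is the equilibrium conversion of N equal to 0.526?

P = 6.68 bar

Let X = conversion of N (basis 2 mol N); extent of reaction ξ = X.
At extent ξ: n_R = 2.19 − X; n_N = 2 − 2X; n_M = X.
n_T = Σnᵢ = 4.19 − 2X.
K_p = p_M / (p_R p_N^2) with p_i = (n_i/n_T)·P.
At X = 0.526: the mole-fraction product g(X) = Π y_i^ν_i = 3.464. Since K_p = g(X)·P^{-2}, P = (g/K_p)^(1/2) = (3.464/0.0777)^(1/2) = 6.68 bar.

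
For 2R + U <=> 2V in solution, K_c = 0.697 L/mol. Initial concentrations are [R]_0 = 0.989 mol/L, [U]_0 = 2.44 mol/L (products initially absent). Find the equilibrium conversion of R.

Let X = conversion of R; extent ξ = 0.989X/2 mol/L.
Concentrations: [R] = 0.989 − 0.989X; [U] = 2.44 − 0.494X; [V] = 0.989X.
K_c = [V]^2 / ([R]^2 [U]).
Solving K_c = 0.697 for X ∈ (0,1): X = 0.551.

X = 0.551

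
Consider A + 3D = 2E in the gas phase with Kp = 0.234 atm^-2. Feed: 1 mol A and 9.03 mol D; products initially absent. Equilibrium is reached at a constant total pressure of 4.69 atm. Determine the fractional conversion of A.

X = 0.855

Let X = conversion of A (basis 1 mol A); extent of reaction ξ = X.
Mole table: n_A = 1 − X; n_D = 9.03 − 3X; n_E = 2X.
Summing: n_T = 10 − 2X.
Mole fractions y_i = n_i/n_T; Kp = p_E^2 / (p_A p_D^3) with p_i = y_i·P.
Substituting and setting equal to 0.234 atm^-2 gives a polynomial in X; the root in (0,1) is X = 0.855.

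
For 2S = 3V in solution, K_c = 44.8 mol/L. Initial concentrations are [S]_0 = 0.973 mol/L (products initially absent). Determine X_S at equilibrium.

X = 0.805

Let X = conversion of S; extent ξ = 0.973X/2 mol/L.
Concentrations: [S] = 0.973 − 0.973X; [V] = 1.46X.
K_c = [V]^3 / ([S]^2).
Setting equal to 44.8 and solving for X on (0,1) gives X = 0.805.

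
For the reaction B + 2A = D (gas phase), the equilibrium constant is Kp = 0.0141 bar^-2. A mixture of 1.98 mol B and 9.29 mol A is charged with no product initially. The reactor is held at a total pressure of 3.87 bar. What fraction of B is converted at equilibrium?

X = 0.123

Let X = conversion of B (basis 1.98 mol B); extent of reaction ξ = 1.98X.
At extent ξ: n_B = 1.98 − 1.98X; n_A = 9.29 − 3.96X; n_D = 1.98X.
Total moles n_T = 11.3 − 3.96X.
y_i = n_i/n_T, p_i = y_i·P. Kp = p_D / (p_B p_A^2).
Setting this equal to 0.0141 bar^-2 and taking the physical root (0 < X < 1) gives X = 0.123.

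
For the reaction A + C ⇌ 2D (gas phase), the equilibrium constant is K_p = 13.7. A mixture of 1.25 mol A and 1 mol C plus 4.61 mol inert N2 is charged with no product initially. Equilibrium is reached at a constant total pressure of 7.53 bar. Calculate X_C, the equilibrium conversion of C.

X = 0.718

Take 1 mol C as basis and let X be its fractional conversion, so ξ = X.
Species balance: n_A = 1.25 − X; n_C = 1 − X; n_D = 2X; n_I = 4.61 (inert).
Total moles n_T = 6.86 (Δν = 0, constant).
y_i = n_i/n_T, p_i = y_i·P. K_p = p_D^2 / (p_A p_C).
Substituting and setting equal to 13.7 gives a polynomial in X; the root in (0,1) is X = 0.718.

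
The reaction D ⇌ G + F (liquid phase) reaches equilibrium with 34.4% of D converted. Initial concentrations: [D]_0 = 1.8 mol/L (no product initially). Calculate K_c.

Let X = conversion of D.
Concentrations: [D] = 1.8 − 1.8X; [G] = 1.8X; [F] = 1.8X.
At X = 0.344: [D] = 1.18, [G] = 0.619, [F] = 0.619.
K_c = [G] [F] / ([D]) = 0.325 mol/L.

K_c = 0.325 mol/L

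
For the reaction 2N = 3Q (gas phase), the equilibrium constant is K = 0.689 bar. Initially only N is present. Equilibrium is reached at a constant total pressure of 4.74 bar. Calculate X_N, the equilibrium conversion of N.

Basis: 1 mol N initially; let X = conversion of N. Extent ξ = 0.5X.
Mole table: n_N = 1 − X; n_Q = 1.5X.
Summing: n_T = 1 + 0.5X.
With p_i = (n_i/n_T)P, K = p_Q^3 / (p_N^2).
This yields a degree-3 equation in X; solving on (0,1), X = 0.292.

X = 0.292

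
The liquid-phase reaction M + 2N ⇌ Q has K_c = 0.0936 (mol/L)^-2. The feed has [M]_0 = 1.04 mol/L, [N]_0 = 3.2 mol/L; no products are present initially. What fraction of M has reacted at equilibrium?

X = 0.360

Let X = conversion of M; extent ξ = 1.04·X mol/L.
Concentrations: [M] = 1.04 − 1.04X; [N] = 3.2 − 2.08X; [Q] = 1.04X.
K_c = [Q] / ([M] [N]^2).
Solving K_c = 0.0936 for X ∈ (0,1): X = 0.360.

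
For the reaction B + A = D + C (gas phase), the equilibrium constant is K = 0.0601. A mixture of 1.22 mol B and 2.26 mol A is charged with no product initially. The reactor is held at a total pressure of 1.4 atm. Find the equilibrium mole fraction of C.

y_C = 0.093

Basis: 1.22 mol B initially; let X = conversion of B. Extent ξ = 1.22X.
Species balance: n_B = 1.22 − 1.22X; n_A = 2.26 − 1.22X; n_D = 1.22X; n_C = 1.22X.
Total moles n_T = 3.48 (Δν = 0, constant).
y_i = n_i/n_T, p_i = y_i·P. K = p_D p_C / (p_B p_A).
Equating to 0.0601 and solving on 0 < X < 1: X = 0.265.
Then n_C = 0.323, n_T = 3.48, so y_C = 0.093.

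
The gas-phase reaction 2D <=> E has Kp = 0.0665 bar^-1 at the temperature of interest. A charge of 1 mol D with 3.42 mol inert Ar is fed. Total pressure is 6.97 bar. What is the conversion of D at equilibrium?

X = 0.153

Take 1 mol D as basis and let X be its fractional conversion, so ξ = 0.5X.
At extent ξ: n_D = 1 − X; n_E = 0.5X; n_I = 3.42 (inert).
n_T = Σnᵢ = 4.42 − 0.5X.
y_i = n_i/n_T, p_i = y_i·P. Kp = p_E / (p_D^2).
This yields a degree-2 equation in X; solving on (0,1), X = 0.153.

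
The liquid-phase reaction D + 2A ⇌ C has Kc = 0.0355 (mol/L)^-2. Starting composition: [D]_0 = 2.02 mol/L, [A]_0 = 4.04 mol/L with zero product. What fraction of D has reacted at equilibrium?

Let X = conversion of D; extent ξ = 2.02·X mol/L.
Concentrations: [D] = 2.02 − 2.02X; [A] = 4.04 − 4.04X; [C] = 2.02X.
Kc = [C] / ([D] [A]^2).
Setting equal to 0.0355 and solving for X on (0,1) gives X = 0.247.

X = 0.247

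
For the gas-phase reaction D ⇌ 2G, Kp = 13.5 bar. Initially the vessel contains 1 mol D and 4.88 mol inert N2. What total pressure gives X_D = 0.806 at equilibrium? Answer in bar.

Take 1 mol D as basis and let X be its fractional conversion, so ξ = X.
Mole table: n_D = 1 − X; n_G = 2X; n_I = 4.88 (inert).
Summing: n_T = 5.88 + X.
Kp = p_G^2 / (p_D) with p_i = (n_i/n_T)·P.
At X = 0.806: the mole-fraction product g(X) = Π y_i^ν_i = 2.003. Since Kp = g(X)·P^{1}, P = (Kp/g)^(1/1) = (13.5/2.003)^(1/1) = 6.74 bar.

P = 6.74 bar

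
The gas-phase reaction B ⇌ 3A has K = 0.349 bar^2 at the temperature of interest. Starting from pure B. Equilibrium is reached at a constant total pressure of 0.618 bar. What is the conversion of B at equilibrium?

Take 1 mol B as basis and let X be its fractional conversion, so ξ = X.
Mole table: n_B = 1 − X; n_A = 3X.
Summing: n_T = 1 + 2X.
y_i = n_i/n_T, p_i = y_i·P. K = p_A^3 / (p_B).
This yields a degree-3 equation in X; solving on (0,1), X = 0.404.

X = 0.404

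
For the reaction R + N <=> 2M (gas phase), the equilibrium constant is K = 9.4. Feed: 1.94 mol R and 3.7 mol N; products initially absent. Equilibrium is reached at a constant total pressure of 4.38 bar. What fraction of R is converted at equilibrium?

X = 0.775

Basis: 1.94 mol R initially; let X = conversion of R. Extent ξ = 1.94X.
Species balance: n_R = 1.94 − 1.94X; n_N = 3.7 − 1.94X; n_M = 3.88X.
Since Δν = 0, n_T = 5.64 throughout.
With p_i = (n_i/n_T)P, K = p_M^2 / (p_R p_N).
Substituting and setting equal to 9.4 gives a polynomial in X; the root in (0,1) is X = 0.775.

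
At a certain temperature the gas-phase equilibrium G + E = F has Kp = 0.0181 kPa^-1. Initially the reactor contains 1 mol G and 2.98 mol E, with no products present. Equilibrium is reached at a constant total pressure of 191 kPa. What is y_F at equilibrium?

Let X = conversion of G (basis 1 mol G); extent of reaction ξ = X.
Moles: n_G = 1 − X; n_E = 2.98 − X; n_F = X.
Summing: n_T = 3.98 − X.
Mole fractions y_i = n_i/n_T; Kp = p_F / (p_G p_E) with p_i = y_i·P.
Equating to 0.0181 kPa^-1 and solving on 0 < X < 1: X = 0.706.
Then n_F = 0.706, n_T = 3.27, so y_F = 0.216.

y_F = 0.216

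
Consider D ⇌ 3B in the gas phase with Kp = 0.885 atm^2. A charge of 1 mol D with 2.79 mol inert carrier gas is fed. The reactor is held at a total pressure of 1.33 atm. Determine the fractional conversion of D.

Let X = conversion of D (basis 1 mol D); extent of reaction ξ = X.
Mole table: n_D = 1 − X; n_B = 3X; n_I = 2.79 (inert).
n_T = Σnᵢ = 3.79 + 2X.
Mole fractions y_i = n_i/n_T; Kp = p_B^3 / (p_D) with p_i = y_i·P.
Equating to 0.885 atm^2 and solving on 0 < X < 1: X = 0.577.

X = 0.577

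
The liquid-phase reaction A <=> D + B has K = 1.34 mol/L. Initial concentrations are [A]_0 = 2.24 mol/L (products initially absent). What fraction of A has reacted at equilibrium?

X = 0.530

Let X = conversion of A; extent ξ = 2.24·X mol/L.
Concentrations: [A] = 2.24 − 2.24X; [D] = 2.24X; [B] = 2.24X.
K = [D] [B] / ([A]).
Solving K = 1.34 for X ∈ (0,1): X = 0.530.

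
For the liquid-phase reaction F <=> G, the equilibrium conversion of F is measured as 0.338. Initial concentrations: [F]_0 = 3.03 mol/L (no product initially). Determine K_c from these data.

K_c = 0.511

Let X = conversion of F.
Concentrations: [F] = 3.03 − 3.03X; [G] = 3.03X.
At X = 0.338: [F] = 2.01, [G] = 1.02.
K_c = [G] / ([F]) = 0.511.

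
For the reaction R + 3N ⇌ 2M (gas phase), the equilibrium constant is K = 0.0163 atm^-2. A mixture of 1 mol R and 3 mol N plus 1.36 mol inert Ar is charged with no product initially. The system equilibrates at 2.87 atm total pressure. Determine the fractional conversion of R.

Basis: 1 mol R initially; let X = conversion of R. Extent ξ = X.
Species balance: n_R = 1 − X; n_N = 3 − 3X; n_M = 2X; n_I = 1.36 (inert).
Summing: n_T = 5.36 − 2X.
With p_i = (n_i/n_T)P, K = p_M^2 / (p_R p_N^3).
This yields a degree-4 equation in X; solving on (0,1), X = 0.139.

X = 0.139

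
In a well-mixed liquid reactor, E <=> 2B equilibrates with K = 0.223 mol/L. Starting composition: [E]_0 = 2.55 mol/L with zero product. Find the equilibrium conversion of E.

X = 0.137

Let X = conversion of E; extent ξ = 2.55·X mol/L.
Concentrations: [E] = 2.55 − 2.55X; [B] = 5.1X.
K = [B]^2 / ([E]).
Setting equal to 0.223 and solving for X on (0,1) gives X = 0.137.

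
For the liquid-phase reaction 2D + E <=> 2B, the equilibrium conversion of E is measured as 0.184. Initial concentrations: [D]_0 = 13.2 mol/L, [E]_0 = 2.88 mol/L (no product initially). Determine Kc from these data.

Let X = conversion of E.
Concentrations: [D] = 13.2 − 5.76X; [E] = 2.88 − 2.88X; [B] = 5.76X.
At X = 0.184: [D] = 12.1, [E] = 2.35, [B] = 1.06.
Kc = [B]^2 / ([D]^2 [E]) = 0.00324 L/mol.

Kc = 0.00324 L/mol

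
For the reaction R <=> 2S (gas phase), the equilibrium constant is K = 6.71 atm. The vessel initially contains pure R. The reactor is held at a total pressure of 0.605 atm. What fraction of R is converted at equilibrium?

X = 0.857

Let X = conversion of R (basis 1 mol R); extent of reaction ξ = X.
Species balance: n_R = 1 − X; n_S = 2X.
Summing: n_T = 1 + X.
y_i = n_i/n_T, p_i = y_i·P. K = p_S^2 / (p_R).
Substituting and setting equal to 6.71 atm gives a polynomial in X; the root in (0,1) is X = 0.857.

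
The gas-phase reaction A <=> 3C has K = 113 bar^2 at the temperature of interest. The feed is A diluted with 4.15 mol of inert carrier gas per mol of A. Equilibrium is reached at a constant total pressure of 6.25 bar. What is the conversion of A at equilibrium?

Basis: 1 mol A initially; let X = conversion of A. Extent ξ = X.
At extent ξ: n_A = 1 − X; n_C = 3X; n_I = 4.15 (inert).
n_T = Σnᵢ = 5.15 + 2X.
Mole fractions y_i = n_i/n_T; K = p_C^3 / (p_A) with p_i = y_i·P.
Setting this equal to 113 bar^2 and taking the physical root (0 < X < 1) gives X = 0.870.

X = 0.870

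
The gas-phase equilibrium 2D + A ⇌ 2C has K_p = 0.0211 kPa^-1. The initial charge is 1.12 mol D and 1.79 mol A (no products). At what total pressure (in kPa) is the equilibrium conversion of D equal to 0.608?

P = 202 kPa

Basis: 1.12 mol D initially; let X = conversion of D. Extent ξ = 0.56X.
At extent ξ: n_D = 1.12 − 1.12X; n_A = 1.79 − 0.56X; n_C = 1.12X.
Total moles n_T = 2.91 − 0.56X.
K_p = p_C^2 / (p_D^2 p_A) with p_i = (n_i/n_T)·P.
At X = 0.608: the mole-fraction product g(X) = Π y_i^ν_i = 4.264. Since K_p = g(X)·P^{-1}, P = (g/K_p)^(1/1) = (4.264/0.0211)^(1/1) = 202 kPa.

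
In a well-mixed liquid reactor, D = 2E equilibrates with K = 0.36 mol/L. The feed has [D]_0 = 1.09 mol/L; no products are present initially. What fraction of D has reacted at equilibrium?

Let X = conversion of D; extent ξ = 1.09·X mol/L.
Concentrations: [D] = 1.09 − 1.09X; [E] = 2.18X.
K = [E]^2 / ([D]).
Setting equal to 0.36 and solving for X on (0,1) gives X = 0.249.

X = 0.249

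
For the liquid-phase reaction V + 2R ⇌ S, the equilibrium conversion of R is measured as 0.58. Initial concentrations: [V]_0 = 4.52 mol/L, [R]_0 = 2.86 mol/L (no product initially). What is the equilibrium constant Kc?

Kc = 0.156 (mol/L)^-2

Let X = conversion of R.
Concentrations: [V] = 4.52 − 1.43X; [R] = 2.86 − 2.86X; [S] = 1.43X.
At X = 0.58: [V] = 3.69, [R] = 1.2, [S] = 0.829.
Kc = [S] / ([V] [R]^2) = 0.156 (mol/L)^-2.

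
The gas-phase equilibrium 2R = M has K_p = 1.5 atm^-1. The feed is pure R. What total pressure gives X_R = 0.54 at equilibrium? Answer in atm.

P = 0.621 atm

Basis: 1 mol R initially; let X = conversion of R. Extent ξ = 0.5X.
Moles: n_R = 1 − X; n_M = 0.5X.
Total moles n_T = 1 − 0.5X.
K_p = p_M / (p_R^2) with p_i = (n_i/n_T)·P.
At X = 0.54: the mole-fraction product g(X) = Π y_i^ν_i = 0.9315. Since K_p = g(X)·P^{-1}, P = (g/K_p)^(1/1) = (0.9315/1.5)^(1/1) = 0.621 atm.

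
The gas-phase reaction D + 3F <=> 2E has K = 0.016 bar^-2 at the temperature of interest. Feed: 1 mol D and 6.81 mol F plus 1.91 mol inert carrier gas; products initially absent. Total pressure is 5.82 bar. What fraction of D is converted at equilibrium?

X = 0.415

Let X = conversion of D (basis 1 mol D); extent of reaction ξ = X.
Mole table: n_D = 1 − X; n_F = 6.81 − 3X; n_E = 2X; n_I = 1.91 (inert).
n_T = Σnᵢ = 9.72 − 2X.
Mole fractions y_i = n_i/n_T; K = p_E^2 / (p_D p_F^3) with p_i = y_i·P.
Substituting and setting equal to 0.016 bar^-2 gives a polynomial in X; the root in (0,1) is X = 0.415.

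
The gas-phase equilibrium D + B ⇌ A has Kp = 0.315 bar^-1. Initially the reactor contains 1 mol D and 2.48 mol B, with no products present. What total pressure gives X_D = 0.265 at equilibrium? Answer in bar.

P = 1.66 bar

Take 1 mol D as basis and let X be its fractional conversion, so ξ = X.
Moles: n_D = 1 − X; n_B = 2.48 − X; n_A = X.
Total moles n_T = 3.48 − X.
Kp = p_A / (p_D p_B) with p_i = (n_i/n_T)·P.
At X = 0.265: the mole-fraction product g(X) = Π y_i^ν_i = 0.5233. Since Kp = g(X)·P^{-1}, P = (g/Kp)^(1/1) = (0.5233/0.315)^(1/1) = 1.66 bar.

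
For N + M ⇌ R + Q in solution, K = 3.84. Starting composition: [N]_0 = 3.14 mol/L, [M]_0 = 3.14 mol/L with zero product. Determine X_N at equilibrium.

Let X = conversion of N; extent ξ = 3.14·X mol/L.
Concentrations: [N] = 3.14 − 3.14X; [M] = 3.14 − 3.14X; [R] = 3.14X; [Q] = 3.14X.
K = [R] [Q] / ([N] [M]).
This equals 3.84 at X = 0.662 (the root in 0 < X < 1).

X = 0.662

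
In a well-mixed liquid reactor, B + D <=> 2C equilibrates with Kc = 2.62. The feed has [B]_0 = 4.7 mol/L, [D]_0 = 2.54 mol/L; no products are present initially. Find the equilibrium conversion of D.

X = 0.586

Let X = conversion of D; extent ξ = 2.54·X mol/L.
Concentrations: [B] = 4.7 − 2.54X; [D] = 2.54 − 2.54X; [C] = 5.08X.
Kc = [C]^2 / ([B] [D]).
This equals 2.62 at X = 0.586 (the root in 0 < X < 1).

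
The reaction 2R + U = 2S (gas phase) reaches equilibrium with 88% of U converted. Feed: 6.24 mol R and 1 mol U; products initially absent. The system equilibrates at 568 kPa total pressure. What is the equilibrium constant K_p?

K_p = 0.0144 kPa^-1

Basis: 1 mol U initially; let X = conversion of U. Extent ξ = X.
At extent ξ: n_R = 6.24 − 2X; n_U = 1 − X; n_S = 2X.
n_T = Σnᵢ = 7.24 − X.
At X = 0.88: n_R = 4.48, n_U = 0.12, n_S = 1.76, n_T = 6.36.
p_i = (n_i/n_T)·P. K_p = p_S^2 / (p_R^2 p_U) = 0.0144 kPa^-1.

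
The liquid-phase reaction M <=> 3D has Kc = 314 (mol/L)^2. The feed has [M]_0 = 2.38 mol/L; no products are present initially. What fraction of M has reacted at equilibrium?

Let X = conversion of M; extent ξ = 2.38·X mol/L.
Concentrations: [M] = 2.38 − 2.38X; [D] = 7.14X.
Kc = [D]^3 / ([M]).
Setting equal to 314 and solving for X on (0,1) gives X = 0.774.

X = 0.774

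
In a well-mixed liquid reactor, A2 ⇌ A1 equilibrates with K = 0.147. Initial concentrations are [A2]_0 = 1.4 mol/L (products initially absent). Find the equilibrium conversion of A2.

Let X = conversion of A2; extent ξ = 1.4·X mol/L.
Concentrations: [A2] = 1.4 − 1.4X; [A1] = 1.4X.
K = [A1] / ([A2]).
Solving K = 0.147 for X ∈ (0,1): X = 0.128.

X = 0.128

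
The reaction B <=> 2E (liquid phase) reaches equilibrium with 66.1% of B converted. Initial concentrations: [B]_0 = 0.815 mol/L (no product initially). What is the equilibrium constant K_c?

Let X = conversion of B.
Concentrations: [B] = 0.815 − 0.815X; [E] = 1.63X.
At X = 0.661: [B] = 0.276, [E] = 1.08.
K_c = [E]^2 / ([B]) = 4.2 mol/L.

K_c = 4.2 mol/L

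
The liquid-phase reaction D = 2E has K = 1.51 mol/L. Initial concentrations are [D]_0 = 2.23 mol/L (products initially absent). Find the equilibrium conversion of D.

Let X = conversion of D; extent ξ = 2.23·X mol/L.
Concentrations: [D] = 2.23 − 2.23X; [E] = 4.46X.
K = [E]^2 / ([D]).
Equating to 1.51 mol/L: the physical root is X = 0.335.

X = 0.335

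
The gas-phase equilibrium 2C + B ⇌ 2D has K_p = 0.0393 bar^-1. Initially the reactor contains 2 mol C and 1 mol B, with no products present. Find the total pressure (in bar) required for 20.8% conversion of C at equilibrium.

P = 6.19 bar

Take 2 mol C as basis and let X be its fractional conversion, so ξ = X.
Species balance: n_C = 2 − 2X; n_B = 1 − X; n_D = 2X.
Total moles n_T = 3 − X.
K_p = p_D^2 / (p_C^2 p_B) with p_i = (n_i/n_T)·P.
At X = 0.208: the mole-fraction product g(X) = Π y_i^ν_i = 0.2431. Since K_p = g(X)·P^{-1}, P = (g/K_p)^(1/1) = (0.2431/0.0393)^(1/1) = 6.19 bar.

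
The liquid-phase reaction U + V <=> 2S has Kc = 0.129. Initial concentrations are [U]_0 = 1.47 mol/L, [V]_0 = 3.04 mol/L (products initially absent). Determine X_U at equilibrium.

X = 0.216

Let X = conversion of U; extent ξ = 1.47·X mol/L.
Concentrations: [U] = 1.47 − 1.47X; [V] = 3.04 − 1.47X; [S] = 2.94X.
Kc = [S]^2 / ([U] [V]).
This equals 0.129 at X = 0.216 (the root in 0 < X < 1).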